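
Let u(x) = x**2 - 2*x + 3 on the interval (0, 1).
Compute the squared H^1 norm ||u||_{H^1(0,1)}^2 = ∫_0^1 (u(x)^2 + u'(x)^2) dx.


||u||_{H^1}^2 = 103/15

The H^1 norm (squared) on an interval (0, L) is
  ||u||_{H^1}^2 = ∫_0^L u(x)^2 dx + ∫_0^L u'(x)^2 dx.
Compute u'(x) = 2*x - 2.
Then u(x)^2 = x**4 - 4*x**3 + 10*x**2 - 12*x + 9 and u'(x)^2 = 4*x**2 - 8*x + 4.
Integrate each monomial from 0 to 1 using ∫_0^1 c·x^n dx = c·1^(n+1)/(n+1):
  ∫_0^1 u(x)^2 dx = ∫_0^1 (x^4 - 4*x^3 + 10*x^2 - 12*x + 9) dx. Term by term:
    ∫_0^1 x^4 dx = 1/5;  ∫_0^1 -4*x^3 dx = -1;  ∫_0^1 10*x^2 dx = 10/3;
    ∫_0^1 -12*x dx = -6;  ∫_0^1 9 dx = 9.
  Sum: 1/5 − 1 + 10/3 − 6 + 9 = 83/15.
  ∫_0^1 u'(x)^2 dx = ∫_0^1 (4*x^2 - 8*x + 4) dx. Term by term:
    ∫_0^1 4*x^2 dx = 4/3;  ∫_0^1 -8*x dx = -4;  ∫_0^1 4 dx = 4.
  Sum: 4/3 − 4 + 4 = 4/3.
Adding: ||u||_{H^1}^2 = 83/15 + 4/3 = 103/15.


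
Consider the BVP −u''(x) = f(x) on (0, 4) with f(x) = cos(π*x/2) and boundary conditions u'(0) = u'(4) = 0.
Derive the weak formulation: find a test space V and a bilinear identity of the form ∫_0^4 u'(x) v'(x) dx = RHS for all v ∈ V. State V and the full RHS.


V = H^1(0, 4) (no boundary constraint on v; u is determined up to an additive constant); weak form: ∫_0^4 u'v' dx = ∫_0^4 (cos(π*x/2)) v dx for all v ∈ V.

Multiply both sides by a test function v and integrate from 0 to 4:
  ∫_0^4 −u''(x) v(x) dx = ∫_0^4 f(x) v(x) dx.
Integrate the LHS by parts once:
  ∫_0^4 −u'' v dx = −[u'(x) v(x)]_0^4 + ∫_0^4 u'(x) v'(x) dx.
Thus ∫_0^4 u'(x) v'(x) dx = ∫_0^4 f(x) v(x) dx + [u'(x) v(x)]_0^4.
Choose V so that boundary terms are either known or forced to vanish.
u has homogeneous Neumann: u'(0) = u'(4) = 0. So [u' v]_0^4 = 0·v(4) − 0·v(0) = 0 for any v; take V = H^1(0, 4).
Weak formulation: find u (satisfying any essential BC) such that ∫_0^4 u'(x) v'(x) dx = ∫_0^4 f v dx for all v ∈ V (homogeneous Neumann, so boundary terms vanish).
Substituting f(x) = cos(π*x/2), the right-hand side is ∫_0^4 (cos(π*x/2)) v dx.
Compatibility check (pure Neumann): taking v ≡ 1 ∈ V gives 0 = ∫_0^4 f dx + (0) − (0), i.e. ∫_0^4 f dx must equal u'(0) − u'(4) = 0. Indeed ∫_0^4 (cos(π*x/2)) dx = 0, so the data are compatible. The solution is then unique only up to an additive constant (fix it e.g. by requiring ∫_0^4 u dx = 0).


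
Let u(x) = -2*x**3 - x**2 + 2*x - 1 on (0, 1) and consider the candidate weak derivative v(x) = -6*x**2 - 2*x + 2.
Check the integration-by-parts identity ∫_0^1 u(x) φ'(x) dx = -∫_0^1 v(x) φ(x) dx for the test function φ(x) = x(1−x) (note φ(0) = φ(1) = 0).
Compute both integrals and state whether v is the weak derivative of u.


LHS = 2/15, RHS = 2/15. Yes, v = u' weakly.

u(x) = -2*x**3 - x**2 + 2*x - 1, classical derivative u'(x) = -6*x**2 - 2*x + 2.
φ(x) = x(1−x), so φ'(x) = 1 - 2*x.
Note φ(0) = φ(1) = 0, so the boundary term u·φ vanishes.
LHS = ∫_0^1 u(x) φ'(x) dx = ∫_0^1 (4*x^4 - 5*x^2 + 4*x - 1) dx. Term by term:
  ∫_0^1 4*x^4 dx = 4/5;  ∫_0^1 -5*x^2 dx = -5/3;  ∫_0^1 4*x dx = 2;
  ∫_0^1 -1 dx = -1.
Sum: 4/5 − 5/3 + 2 − 1 = 2/15.
So LHS = 2/15.
∫_0^1 v(x) φ(x) dx = ∫_0^1 (6*x^4 - 4*x^3 - 4*x^2 + 2*x) dx. Term by term:
  ∫_0^1 6*x^4 dx = 6/5;  ∫_0^1 -4*x^3 dx = -1;  ∫_0^1 -4*x^2 dx = -4/3;
  ∫_0^1 2*x dx = 1.
Sum: 6/5 − 1 − 4/3 + 1 = -2/15.
So RHS = -∫_0^1 v(x) φ(x) dx = 2/15.
LHS = RHS, so the identity holds for this test φ.
Moreover u is smooth here and v(x) = u'(x) = -6*x**2 - 2*x + 2 pointwise, so the identity holds for every test function. Hence v is the weak derivative of u.


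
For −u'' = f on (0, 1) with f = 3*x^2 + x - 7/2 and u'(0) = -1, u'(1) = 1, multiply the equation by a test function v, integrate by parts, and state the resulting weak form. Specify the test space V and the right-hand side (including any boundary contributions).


V = H^1(0, 1) (v unrestricted at boundary; u is determined up to an additive constant); weak form: ∫_0^1 u'v' dx = ∫_0^1 (3*x^2 + x - 7/2) v dx + v(1) + v(0) for all v ∈ V.

Multiply both sides by a test function v and integrate from 0 to 1:
  ∫_0^1 −u''(x) v(x) dx = ∫_0^1 f(x) v(x) dx.
Integrate the LHS by parts once:
  ∫_0^1 −u'' v dx = −[u'(x) v(x)]_0^1 + ∫_0^1 u'(x) v'(x) dx.
Thus ∫_0^1 u'(x) v'(x) dx = ∫_0^1 f(x) v(x) dx + [u'(x) v(x)]_0^1.
Choose V so that boundary terms are either known or forced to vanish.
u has inhomogeneous Neumann u'(0) = -1, u'(1) = 1. [u' v]_0^1 = (1)·v(1) − (-1)·v(0) = v(1) + v(0). Take V = H^1(0, 1); boundary term becomes part of RHS.
Weak formulation: find u (satisfying any essential BC) such that ∫_0^1 u'(x) v'(x) dx = ∫_0^1 f v dx + v(1) + v(0) for all v ∈ V (Neumann data are natural BCs: they enter the RHS as boundary terms).
Substituting f(x) = 3*x^2 + x - 7/2, the right-hand side is ∫_0^1 (3*x^2 + x - 7/2) v dx + v(1) + v(0).
Compatibility check (pure Neumann): taking v ≡ 1 ∈ V gives 0 = ∫_0^1 f dx + (1) − (-1), i.e. ∫_0^1 f dx must equal u'(0) − u'(1) = -2. Indeed ∫_0^1 (3*x^2 + x - 7/2) dx = -2, so the data are compatible. The solution is then unique only up to an additive constant (fix it e.g. by requiring ∫_0^1 u dx = 0).


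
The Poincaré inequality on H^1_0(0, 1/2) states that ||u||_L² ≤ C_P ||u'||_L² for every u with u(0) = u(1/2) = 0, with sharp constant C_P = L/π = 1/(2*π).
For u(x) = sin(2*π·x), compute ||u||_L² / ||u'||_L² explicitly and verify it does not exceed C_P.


||u||_L² / ||u'||_L² = 1/(2*π) = C_P.

u(x) = sin(2*π·x), so u'(x) = 2*π*cos(2*π*x).
Writing u(x) = A·sin(kπx/L) with A = 1 and k = 1, use ∫_0^L sin²(kπx/L) dx = L/2 and ∫_0^L cos²(kπx/L) dx = L/2.
u² = 1·sin²(2*π·x) and (u')² = 4*π^2·cos²(2*π·x), and each of sin², cos² integrates to L/2 = 1/4 over (0, 1/2).
∫_0^1/2 u² dx = 1/4, so ||u||_L² = 1/2.
∫_0^1/2 (u')² dx = π^2, so ||u'||_L² = π.
Ratio ||u||_L² / ||u'||_L² = 1/(2*π).
Sharp Poincaré constant on H^1_0(0, 1/2) is C_P = L/π = 1/(2*π), achieved by sin(2*π·x).
This is the k = 1 eigenfunction (up to amplitude), so the ratio equals the sharp Poincaré constant exactly.


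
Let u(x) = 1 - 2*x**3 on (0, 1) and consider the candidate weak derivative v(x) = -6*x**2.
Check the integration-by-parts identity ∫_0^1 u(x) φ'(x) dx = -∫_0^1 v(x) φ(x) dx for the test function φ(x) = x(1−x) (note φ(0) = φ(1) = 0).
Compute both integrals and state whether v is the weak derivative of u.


LHS = 3/10, RHS = 3/10. Yes, v = u' weakly.

u(x) = 1 - 2*x**3, classical derivative u'(x) = -6*x**2.
φ(x) = x(1−x), so φ'(x) = 1 - 2*x.
Note φ(0) = φ(1) = 0, so the boundary term u·φ vanishes.
LHS = ∫_0^1 u(x) φ'(x) dx = ∫_0^1 (4*x^4 - 2*x^3 - 2*x + 1) dx. Term by term:
  ∫_0^1 4*x^4 dx = 4/5;  ∫_0^1 -2*x^3 dx = -1/2;  ∫_0^1 -2*x dx = -1;
  ∫_0^1 1 dx = 1.
Sum: 4/5 − 1/2 − 1 + 1 = 3/10.
So LHS = 3/10.
∫_0^1 v(x) φ(x) dx = ∫_0^1 (6*x^4 - 6*x^3) dx. Term by term:
  ∫_0^1 6*x^4 dx = 6/5;  ∫_0^1 -6*x^3 dx = -3/2.
Sum: 6/5 − 3/2 = -3/10.
So RHS = -∫_0^1 v(x) φ(x) dx = 3/10.
LHS = RHS, so the identity holds for this test φ.
Moreover u is smooth here and v(x) = u'(x) = -6*x**2 pointwise, so the identity holds for every test function. Hence v is the weak derivative of u.


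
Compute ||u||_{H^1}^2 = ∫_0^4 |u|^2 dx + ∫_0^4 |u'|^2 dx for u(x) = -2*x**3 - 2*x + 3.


||u||_{H^1}^2 = 1906676/105

The H^1 norm (squared) on an interval (0, L) is
  ||u||_{H^1}^2 = ∫_0^L u(x)^2 dx + ∫_0^L u'(x)^2 dx.
Compute u'(x) = -6*x**2 - 2.
Then u(x)^2 = 4*x**6 + 8*x**4 - 12*x**3 + 4*x**2 - 12*x + 9 and u'(x)^2 = 36*x**4 + 24*x**2 + 4.
Integrate each monomial from 0 to 4 using ∫_0^4 c·x^n dx = c·4^(n+1)/(n+1):
  ∫_0^4 u(x)^2 dx = ∫_0^4 (4*x^6 + 8*x^4 - 12*x^3 + 4*x^2 - 12*x + 9) dx. Term by term:
    ∫_0^4 4*x^6 dx = 65536/7;  ∫_0^4 8*x^4 dx = 8192/5;  ∫_0^4 -12*x^3 dx = -768;
    ∫_0^4 4*x^2 dx = 256/3;  ∫_0^4 -12*x dx = -96;  ∫_0^4 9 dx = 36.
  Sum: 65536/7 + 8192/5 − 768 + 256/3 − 96 + 36 = 1077092/105.
  ∫_0^4 u'(x)^2 dx = ∫_0^4 (36*x^4 + 24*x^2 + 4) dx. Term by term:
    ∫_0^4 36*x^4 dx = 36864/5;  ∫_0^4 24*x^2 dx = 512;  ∫_0^4 4 dx = 16.
  Sum: 36864/5 + 512 + 16 = 39504/5.
Adding: ||u||_{H^1}^2 = 1077092/105 + 39504/5 = 1906676/105.


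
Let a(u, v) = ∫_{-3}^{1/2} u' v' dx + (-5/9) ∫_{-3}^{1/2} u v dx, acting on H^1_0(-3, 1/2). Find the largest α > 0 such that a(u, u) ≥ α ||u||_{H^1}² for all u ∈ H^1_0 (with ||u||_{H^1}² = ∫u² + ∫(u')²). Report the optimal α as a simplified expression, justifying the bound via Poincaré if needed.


α = (-245 + 36*π^2)/(9*(4*π^2 + 49))

Coercivity of a(·,·) on H^1_0(-3, 1/2) means a(u, u) ≥ α ||u||_{H^1}² for every u ∈ H^1_0.
The interval has length L = 7/2, and Poincaré/coercivity depend only on L. Here a(u, u) = ∫(u')² + (-5/9)·∫u².
Here c = -5/9 < 0 with |c| < (π/L)² = 4*π^2/49, so coercivity still holds. The condition a(u,u) ≥ α||u||_{H^1}² reads (1−α)∫(u')² ≥ (α−c)∫u². Any admissible α is ≤ 1 (rapidly oscillating u have ∫u²/∫(u')² → 0), and α = 1 would force 0 ≥ (1−c)∫u², impossible since c < 1; so 1−α > 0. By the sharp Poincaré inequality on H^1_0 of an interval of length L, ∫(u')² ≥ (π/L)²∫u² with equality for the first sine mode sin(π(x−x₀)/L) (x₀ the left endpoint), so the inequality holds for all u iff (1−α)(π/L)² ≥ α − c, i.e. α ≤ ((π/L)² + c)/((π/L)² + 1) = (1 + c(L/π)²)/(1 + (L/π)²). (Direct route, valid since c ≤ 0: Poincaré gives c∫u² ≥ c(L/π)²∫(u')², so a(u,u) ≥ (1 + c(L/π)²)∫(u')², while ||u||_{H^1}² ≤ (1 + (L/π)²)∫(u')²; dividing yields the same α.) With (π/L)² = 4*π^2/49 and c = -5/9, the largest admissible constant is α = ((π/L)² + c)/((π/L)² + 1).
Simplifying, α = (-245 + 36*π^2)/(9*(4*π^2 + 49)).


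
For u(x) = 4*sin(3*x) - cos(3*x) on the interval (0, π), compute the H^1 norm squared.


||u||_{H^1(0,π)}^2 = 85*π

u'(x) = 3*sin(3*x) + 12*cos(3*x).
Expand u² and (u')² and integrate term by term on (0, π), using: for integers n ≥ 1, ∫_0^π sin²(nx) dx = ∫_0^π cos²(nx) dx = π/2; for n ≠ n', ∫_0^π sin(nx)sin(n'x) dx = ∫_0^π cos(nx)cos(n'x) dx = 0; and by product-to-sum, ∫_0^π sin(nx)cos(n'x) dx = ½∫_0^π [sin((n+n')x) + sin((n−n')x)] dx, which is 0 when n+n' is even and 2n/(n²−n'²) when n+n' is odd (it need not vanish on (0, π)).
  u² squared terms: (-1)²·∫cos(3x)² dx = 1·π/2 = π/2;  (4)²·∫sin(3x)² dx = 16·π/2 = 8*π.
  u² cross terms: 2·(-1)·(4)·∫cos(3x)·sin(3x) dx = -8·(0) = 0.
  So ∫_0^π u² dx = π/2 + 8*π + 0 = 17*π/2.
  (u')² squared terms: (3)²·∫sin(3x)² dx = 9·π/2 = 9*π/2;  (12)²·∫cos(3x)² dx = 144·π/2 = 72*π.
  (u')² cross terms: 2·(3)·(12)·∫sin(3x)·cos(3x) dx = 72·(0) = 0.
  So ∫_0^π (u')² dx = 9*π/2 + 72*π + 0 = 153*π/2.
||u||_{H^1}^2 = (17*π/2) + (153*π/2) = 85*π.


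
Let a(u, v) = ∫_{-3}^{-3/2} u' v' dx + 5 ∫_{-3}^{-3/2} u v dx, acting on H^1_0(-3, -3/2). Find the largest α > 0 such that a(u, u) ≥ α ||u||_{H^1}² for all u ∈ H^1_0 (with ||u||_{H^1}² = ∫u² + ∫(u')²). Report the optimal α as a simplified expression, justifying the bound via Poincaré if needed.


α = 1

Coercivity of a(·,·) on H^1_0(-3, -3/2) means a(u, u) ≥ α ||u||_{H^1}² for every u ∈ H^1_0.
The interval has length L = 3/2, and Poincaré/coercivity depend only on L. Here a(u, u) = ∫(u')² + (5)·∫u².
Here c = 5 ≥ 1, so a(u,u) = ∫(u')² + c∫u² ≥ ∫(u')² + ∫u² = ||u||_{H^1}², i.e. α = 1 works. No larger α is possible: a(u,u) ≥ α||u||_{H^1}² means (1−α)∫(u')² ≥ (α−c)∫u², and for the modes u_n = sin(nπ(x−x₀)/L) (x₀ the left endpoint) one has ∫u_n²/∫(u_n')² = (L/(nπ))² → 0, so a(u_n,u_n)/||u_n||_{H^1}² → 1. Hence the optimal constant is α = 1.
Therefore α = 1.


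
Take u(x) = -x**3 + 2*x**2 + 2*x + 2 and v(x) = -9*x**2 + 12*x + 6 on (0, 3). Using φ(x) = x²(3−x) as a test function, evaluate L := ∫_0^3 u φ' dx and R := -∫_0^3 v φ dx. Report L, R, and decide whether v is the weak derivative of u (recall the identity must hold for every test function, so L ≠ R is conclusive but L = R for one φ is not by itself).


LHS = 54/5, RHS = 162/5. No, v is not the weak derivative of u.

u(x) = -x**3 + 2*x**2 + 2*x + 2, classical derivative u'(x) = -3*x**2 + 4*x + 2.
φ(x) = x²(3−x), so φ'(x) = 3*x*(2 - x).
Note φ(0) = φ(3) = 0, so the boundary term u·φ vanishes.
LHS = ∫_0^3 u(x) φ'(x) dx = ∫_0^3 (3*x^5 - 12*x^4 + 6*x^3 + 6*x^2 + 12*x) dx. Term by term:
  ∫_0^3 3*x^5 dx = 729/2;  ∫_0^3 -12*x^4 dx = -2916/5;  ∫_0^3 6*x^3 dx = 243/2;
  ∫_0^3 6*x^2 dx = 54;  ∫_0^3 12*x dx = 54.
Sum: 729/2 − 2916/5 + 243/2 + 54 + 54 = 54/5.
So LHS = 54/5.
∫_0^3 v(x) φ(x) dx = ∫_0^3 (9*x^5 - 39*x^4 + 30*x^3 + 18*x^2) dx. Term by term:
  ∫_0^3 9*x^5 dx = 2187/2;  ∫_0^3 -39*x^4 dx = -9477/5;  ∫_0^3 30*x^3 dx = 1215/2;
  ∫_0^3 18*x^2 dx = 162.
Sum: 2187/2 − 9477/5 + 1215/2 + 162 = -162/5.
So RHS = -∫_0^3 v(x) φ(x) dx = 162/5.
LHS − RHS = -108/5 ≠ 0, so the identity fails.
(For a valid weak derivative the identity must hold for EVERY test function, in particular this one. The failure shows v is NOT the weak derivative of u.)
Correct weak derivative would be u'(x) = -3*x**2 + 4*x + 2.


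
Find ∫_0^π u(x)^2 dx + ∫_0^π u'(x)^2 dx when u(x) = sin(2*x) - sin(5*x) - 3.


||u||_{H^1(0,π)}^2 = 12/5 + 49*π/2

u'(x) = 2*cos(2*x) - 5*cos(5*x).
Expand u² and (u')² and integrate term by term on (0, π), using: for integers n ≥ 1, ∫_0^π sin²(nx) dx = ∫_0^π cos²(nx) dx = π/2; for n ≠ n', ∫_0^π sin(nx)sin(n'x) dx = ∫_0^π cos(nx)cos(n'x) dx = 0; and by product-to-sum, ∫_0^π sin(nx)cos(n'x) dx = ½∫_0^π [sin((n+n')x) + sin((n−n')x)] dx, which is 0 when n+n' is even and 2n/(n²−n'²) when n+n' is odd (it need not vanish on (0, π)). For the constant mode: ∫_0^π 1 dx = π, ∫_0^π cos(nx) dx = 0, ∫_0^π sin(nx) dx = (1−(−1)^n)/n.
  u² squared terms: (-3)²·∫1 dx = 9·π = 9*π;  (-1)²·∫sin(5x)² dx = 1·π/2 = π/2;  (1)²·∫sin(2x)² dx = 1·π/2 = π/2.
  u² cross terms: 2·(-3)·(-1)·∫1·sin(5x) dx = 6·(2/5) = 12/5;  2·(-3)·(1)·∫1·sin(2x) dx = -6·(0) = 0;  2·(-1)·(1)·∫sin(5x)·sin(2x) dx = -2·(0) = 0.
  So ∫_0^π u² dx = 9*π + π/2 + π/2 + 12/5 + 0 + 0 = 12/5 + 10*π.
  (u')² squared terms: (-5)²·∫cos(5x)² dx = 25·π/2 = 25*π/2;  (2)²·∫cos(2x)² dx = 4·π/2 = 2*π.
  (u')² cross terms: 2·(-5)·(2)·∫cos(5x)·cos(2x) dx = -20·(0) = 0.
  So ∫_0^π (u')² dx = 25*π/2 + 2*π + 0 = 29*π/2.
||u||_{H^1}^2 = (12/5 + 10*π) + (29*π/2) = 12/5 + 49*π/2.


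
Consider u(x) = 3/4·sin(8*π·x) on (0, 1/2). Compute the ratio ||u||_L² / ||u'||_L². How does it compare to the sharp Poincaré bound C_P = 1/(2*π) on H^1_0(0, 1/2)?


||u||_L² / ||u'||_L² = 1/(8*π) < C_P = 1/(2*π).

u(x) = 3/4·sin(8*π·x), so u'(x) = 6*π*cos(8*π*x).
Writing u(x) = A·sin(kπx/L) with A = 3/4 and k = 4, use ∫_0^L sin²(kπx/L) dx = L/2 and ∫_0^L cos²(kπx/L) dx = L/2.
u² = 9/16·sin²(8*π·x) and (u')² = 36*π^2·cos²(8*π·x), and each of sin², cos² integrates to L/2 = 1/4 over (0, 1/2).
∫_0^1/2 u² dx = 9/64, so ||u||_L² = 3/8.
∫_0^1/2 (u')² dx = 9*π^2, so ||u'||_L² = 3*π.
Ratio ||u||_L² / ||u'||_L² = 1/(8*π).
Sharp Poincaré constant on H^1_0(0, 1/2) is C_P = L/π = 1/(2*π), achieved by sin(2*π·x).
This is the k = 4 harmonic; the ratio L/(kπ) is strictly less than C_P = L/π, consistent with the sharp inequality ||u||_L² ≤ C_P ||u'||_L².


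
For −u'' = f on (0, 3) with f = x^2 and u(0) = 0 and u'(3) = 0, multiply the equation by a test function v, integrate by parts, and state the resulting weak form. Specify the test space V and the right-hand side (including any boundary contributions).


V = {v ∈ H^1(0, 3) : v(0) = 0} (test functions vanish at x = 0 where u is specified); weak form: ∫_0^3 u'v' dx = ∫_0^3 (x^2) v dx for all v ∈ V.

Multiply both sides by a test function v and integrate from 0 to 3:
  ∫_0^3 −u''(x) v(x) dx = ∫_0^3 f(x) v(x) dx.
Integrate the LHS by parts once:
  ∫_0^3 −u'' v dx = −[u'(x) v(x)]_0^3 + ∫_0^3 u'(x) v'(x) dx.
Thus ∫_0^3 u'(x) v'(x) dx = ∫_0^3 f(x) v(x) dx + [u'(x) v(x)]_0^3.
Choose V so that boundary terms are either known or forced to vanish.
Mixed BC: u(0) = 0 (Dirichlet) and u'(3) = 0 (Neumann). Define V = {v ∈ H^1(0, 3) : v(0) = 0}. Then [u' v]_0^3 = u'(3)·v(3) − u'(0)·0 = 0.
Weak formulation: find u (satisfying any essential BC) such that ∫_0^3 u'(x) v'(x) dx = ∫_0^3 f v dx for all v ∈ V (Dirichlet at 0 absorbed into V; the Neumann datum at x = 3 is zero, so no boundary term remains).
Substituting f(x) = x^2, the right-hand side is ∫_0^3 (x^2) v dx.


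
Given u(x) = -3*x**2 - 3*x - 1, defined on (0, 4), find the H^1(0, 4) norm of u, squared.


||u||_{H^1}^2 = 22296/5

The H^1 norm (squared) on an interval (0, L) is
  ||u||_{H^1}^2 = ∫_0^L u(x)^2 dx + ∫_0^L u'(x)^2 dx.
Compute u'(x) = -6*x - 3.
Then u(x)^2 = 9*x**4 + 18*x**3 + 15*x**2 + 6*x + 1 and u'(x)^2 = 36*x**2 + 36*x + 9.
Integrate each monomial from 0 to 4 using ∫_0^4 c·x^n dx = c·4^(n+1)/(n+1):
  ∫_0^4 u(x)^2 dx = ∫_0^4 (9*x^4 + 18*x^3 + 15*x^2 + 6*x + 1) dx. Term by term:
    ∫_0^4 9*x^4 dx = 9216/5;  ∫_0^4 18*x^3 dx = 1152;  ∫_0^4 15*x^2 dx = 320;
    ∫_0^4 6*x dx = 48;  ∫_0^4 1 dx = 4.
  Sum: 9216/5 + 1152 + 320 + 48 + 4 = 16836/5.
  ∫_0^4 u'(x)^2 dx = ∫_0^4 (36*x^2 + 36*x + 9) dx. Term by term:
    ∫_0^4 36*x^2 dx = 768;  ∫_0^4 36*x dx = 288;  ∫_0^4 9 dx = 36.
  Sum: 768 + 288 + 36 = 1092.
Adding: ||u||_{H^1}^2 = 16836/5 + 1092 = 22296/5.


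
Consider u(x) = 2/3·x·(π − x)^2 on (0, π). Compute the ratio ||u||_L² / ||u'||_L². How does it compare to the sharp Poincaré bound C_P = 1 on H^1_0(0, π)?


||u||_L² / ||u'||_L² = sqrt(14)*π/14 < C_P = 1.

u(x) = 2/3·x·(π − x)^2, so u'(x) = 2*(x - π)*(3*x - π)/3.
u(x) = 2/3·x·(π − x)^2 vanishes at x = 0 and x = π, so u ∈ H^1_0(0, π). Differentiate via the product rule and integrate the resulting polynomials term by term.
  ∫_0^π u² dx = ∫_0^π (4*x^6/9 - 16*π*x^5/9 + 8*π^2*x^4/3 - 16*π^3*x^3/9 + 4*π^4*x^2/9) dx. Term by term:
    ∫_0^π 4*x^6/9 dx = 4*π^7/63;  ∫_0^π -16*π*x^5/9 dx = -8*π^7/27;  ∫_0^π 8*π^2*x^4/3 dx = 8*π^7/15;
    ∫_0^π -16*π^3*x^3/9 dx = -4*π^7/9;  ∫_0^π 4*π^4*x^2/9 dx = 4*π^7/27.
  Sum: 4*π^7/63 − 8*π^7/27 + 8*π^7/15 − 4*π^7/9 + 4*π^7/27 = 4*π^7/945.
  ∫_0^π (u')² dx = ∫_0^π (4*x^4 - 32*π*x^3/3 + 88*π^2*x^2/9 - 32*π^3*x/9 + 4*π^4/9) dx. Term by term:
    ∫_0^π 4*x^4 dx = 4*π^5/5;  ∫_0^π -32*π*x^3/3 dx = -8*π^5/3;  ∫_0^π 88*π^2*x^2/9 dx = 88*π^5/27;
    ∫_0^π -32*π^3*x/9 dx = -16*π^5/9;  ∫_0^π 4*π^4/9 dx = 4*π^5/9.
  Sum: 4*π^5/5 − 8*π^5/3 + 88*π^5/27 − 16*π^5/9 + 4*π^5/9 = 8*π^5/135.
∫_0^π u² dx = 4*π^7/945, so ||u||_L² = 2*sqrt(105)*π^(7/2)/315.
∫_0^π (u')² dx = 8*π^5/135, so ||u'||_L² = 2*sqrt(30)*π^(5/2)/45.
Ratio ||u||_L² / ||u'||_L² = sqrt(14)*π/14.
Sharp Poincaré constant on H^1_0(0, π) is C_P = L/π = 1, achieved by sin(x).
A polynomial bump cannot attain the sharp Poincaré constant (only the first sine eigenfunction does), so the ratio is strictly less than C_P, consistent with ||u||_L² ≤ C_P ||u'||_L².


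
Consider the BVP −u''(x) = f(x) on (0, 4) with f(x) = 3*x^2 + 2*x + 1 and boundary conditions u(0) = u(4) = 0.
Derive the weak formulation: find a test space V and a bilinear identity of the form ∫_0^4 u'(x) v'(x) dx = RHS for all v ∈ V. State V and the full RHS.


V = H^1_0(0, 4) (so v(0) = v(4) = 0); weak form: ∫_0^4 u'v' dx = ∫_0^4 (3*x^2 + 2*x + 1) v dx for all v ∈ V.

Multiply both sides by a test function v and integrate from 0 to 4:
  ∫_0^4 −u''(x) v(x) dx = ∫_0^4 f(x) v(x) dx.
Integrate the LHS by parts once:
  ∫_0^4 −u'' v dx = −[u'(x) v(x)]_0^4 + ∫_0^4 u'(x) v'(x) dx.
Thus ∫_0^4 u'(x) v'(x) dx = ∫_0^4 f(x) v(x) dx + [u'(x) v(x)]_0^4.
Choose V so that boundary terms are either known or forced to vanish.
u is Dirichlet: u(0) = u(4) = 0. Let V = H^1_0(0, 4); then v(0) = v(4) = 0, and [u' v]_0^4 = 0.
Weak formulation: find u (satisfying any essential BC) such that ∫_0^4 u'(x) v'(x) dx = ∫_0^4 f v dx for all v ∈ V.
Substituting f(x) = 3*x^2 + 2*x + 1, the right-hand side is ∫_0^4 (3*x^2 + 2*x + 1) v dx.


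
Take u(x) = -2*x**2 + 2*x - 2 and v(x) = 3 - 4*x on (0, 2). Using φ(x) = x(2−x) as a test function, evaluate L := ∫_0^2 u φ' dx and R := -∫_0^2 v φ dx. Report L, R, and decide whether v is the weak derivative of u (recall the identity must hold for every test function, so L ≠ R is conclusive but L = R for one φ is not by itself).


LHS = 8/3, RHS = 4/3. No, v is not the weak derivative of u.

u(x) = -2*x**2 + 2*x - 2, classical derivative u'(x) = 2 - 4*x.
φ(x) = x(2−x), so φ'(x) = 2 - 2*x.
Note φ(0) = φ(2) = 0, so the boundary term u·φ vanishes.
LHS = ∫_0^2 u(x) φ'(x) dx = ∫_0^2 (4*x^3 - 8*x^2 + 8*x - 4) dx. Term by term:
  ∫_0^2 4*x^3 dx = 16;  ∫_0^2 -8*x^2 dx = -64/3;  ∫_0^2 8*x dx = 16;
  ∫_0^2 -4 dx = -8.
Sum: 16 − 64/3 + 16 − 8 = 8/3.
So LHS = 8/3.
∫_0^2 v(x) φ(x) dx = ∫_0^2 (4*x^3 - 11*x^2 + 6*x) dx. Term by term:
  ∫_0^2 4*x^3 dx = 16;  ∫_0^2 -11*x^2 dx = -88/3;  ∫_0^2 6*x dx = 12.
Sum: 16 − 88/3 + 12 = -4/3.
So RHS = -∫_0^2 v(x) φ(x) dx = 4/3.
LHS − RHS = 4/3 ≠ 0, so the identity fails.
(For a valid weak derivative the identity must hold for EVERY test function, in particular this one. The failure shows v is NOT the weak derivative of u.)
Correct weak derivative would be u'(x) = 2 - 4*x.


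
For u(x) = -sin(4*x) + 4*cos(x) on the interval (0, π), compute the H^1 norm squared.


||u||_{H^1(0,π)}^2 = -128/15 + 49*π/2

u'(x) = -4*sin(x) - 4*cos(4*x).
Expand u² and (u')² and integrate term by term on (0, π), using: for integers n ≥ 1, ∫_0^π sin²(nx) dx = ∫_0^π cos²(nx) dx = π/2; for n ≠ n', ∫_0^π sin(nx)sin(n'x) dx = ∫_0^π cos(nx)cos(n'x) dx = 0; and by product-to-sum, ∫_0^π sin(nx)cos(n'x) dx = ½∫_0^π [sin((n+n')x) + sin((n−n')x)] dx, which is 0 when n+n' is even and 2n/(n²−n'²) when n+n' is odd (it need not vanish on (0, π)).
  u² squared terms: (-1)²·∫sin(4x)² dx = 1·π/2 = π/2;  (4)²·∫cos(x)² dx = 16·π/2 = 8*π.
  u² cross terms: 2·(-1)·(4)·∫sin(4x)·cos(x) dx = -8·(8/15) = -64/15.
  So ∫_0^π u² dx = π/2 + 8*π − 64/15 = -64/15 + 17*π/2.
  (u')² squared terms: (-4)²·∫cos(4x)² dx = 16·π/2 = 8*π;  (-4)²·∫sin(x)² dx = 16·π/2 = 8*π.
  (u')² cross terms: 2·(-4)·(-4)·∫cos(4x)·sin(x) dx = 32·(-2/15) = -64/15.
  So ∫_0^π (u')² dx = 8*π + 8*π − 64/15 = -64/15 + 16*π.
||u||_{H^1}^2 = (-64/15 + 17*π/2) + (-64/15 + 16*π) = -128/15 + 49*π/2.


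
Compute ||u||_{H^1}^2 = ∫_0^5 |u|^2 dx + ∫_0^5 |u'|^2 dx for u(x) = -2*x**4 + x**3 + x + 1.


||u||_{H^1}^2 = 79713080/63

The H^1 norm (squared) on an interval (0, L) is
  ||u||_{H^1}^2 = ∫_0^L u(x)^2 dx + ∫_0^L u'(x)^2 dx.
Compute u'(x) = -8*x**3 + 3*x**2 + 1.
Then u(x)^2 = 4*x**8 - 4*x**7 + x**6 - 4*x**5 - 2*x**4 + 2*x**3 + x**2 + 2*x + 1 and u'(x)^2 = 64*x**6 - 48*x**5 + 9*x**4 - 16*x**3 + 6*x**2 + 1.
Integrate each monomial from 0 to 5 using ∫_0^5 c·x^n dx = c·5^(n+1)/(n+1):
  ∫_0^5 u(x)^2 dx = ∫_0^5 (4*x^8 - 4*x^7 + x^6 - 4*x^5 - 2*x^4 + 2*x^3 + x^2 + 2*x + 1) dx. Term by term:
    ∫_0^5 4*x^8 dx = 7812500/9;  ∫_0^5 -4*x^7 dx = -390625/2;  ∫_0^5 x^6 dx = 78125/7;
    ∫_0^5 -4*x^5 dx = -31250/3;  ∫_0^5 -2*x^4 dx = -1250;  ∫_0^5 2*x^3 dx = 625/2;
    ∫_0^5 x^2 dx = 125/3;  ∫_0^5 2*x dx = 25;  ∫_0^5 1 dx = 5.
  Sum: 7812500/9 − 390625/2 + 78125/7 − 31250/3 − 1250 + 625/2 + 125/3 + 25 + 5 = 42375140/63.
  ∫_0^5 u'(x)^2 dx = ∫_0^5 (64*x^6 - 48*x^5 + 9*x^4 - 16*x^3 + 6*x^2 + 1) dx. Term by term:
    ∫_0^5 64*x^6 dx = 5000000/7;  ∫_0^5 -48*x^5 dx = -125000;  ∫_0^5 9*x^4 dx = 5625;
    ∫_0^5 -16*x^3 dx = -2500;  ∫_0^5 6*x^2 dx = 250;  ∫_0^5 1 dx = 5.
  Sum: 5000000/7 − 125000 + 5625 − 2500 + 250 + 5 = 4148660/7.
Adding: ||u||_{H^1}^2 = 42375140/63 + 4148660/7 = 79713080/63.


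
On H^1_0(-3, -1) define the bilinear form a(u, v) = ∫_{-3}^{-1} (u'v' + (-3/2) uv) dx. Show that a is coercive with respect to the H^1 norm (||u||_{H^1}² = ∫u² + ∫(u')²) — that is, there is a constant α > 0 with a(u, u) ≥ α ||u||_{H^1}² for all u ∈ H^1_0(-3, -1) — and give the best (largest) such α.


α = (-6 + π^2)/(4 + π^2)

Coercivity of a(·,·) on H^1_0(-3, -1) means a(u, u) ≥ α ||u||_{H^1}² for every u ∈ H^1_0.
The interval has length L = 2, and Poincaré/coercivity depend only on L. Here a(u, u) = ∫(u')² + (-3/2)·∫u².
Here c = -3/2 < 0 with |c| < (π/L)² = π^2/4, so coercivity still holds. The condition a(u,u) ≥ α||u||_{H^1}² reads (1−α)∫(u')² ≥ (α−c)∫u². Any admissible α is ≤ 1 (rapidly oscillating u have ∫u²/∫(u')² → 0), and α = 1 would force 0 ≥ (1−c)∫u², impossible since c < 1; so 1−α > 0. By the sharp Poincaré inequality on H^1_0 of an interval of length L, ∫(u')² ≥ (π/L)²∫u² with equality for the first sine mode sin(π(x−x₀)/L) (x₀ the left endpoint), so the inequality holds for all u iff (1−α)(π/L)² ≥ α − c, i.e. α ≤ ((π/L)² + c)/((π/L)² + 1) = (1 + c(L/π)²)/(1 + (L/π)²). (Direct route, valid since c ≤ 0: Poincaré gives c∫u² ≥ c(L/π)²∫(u')², so a(u,u) ≥ (1 + c(L/π)²)∫(u')², while ||u||_{H^1}² ≤ (1 + (L/π)²)∫(u')²; dividing yields the same α.) With (π/L)² = π^2/4 and c = -3/2, the largest admissible constant is α = ((π/L)² + c)/((π/L)² + 1).
Simplifying, α = (-6 + π^2)/(4 + π^2).


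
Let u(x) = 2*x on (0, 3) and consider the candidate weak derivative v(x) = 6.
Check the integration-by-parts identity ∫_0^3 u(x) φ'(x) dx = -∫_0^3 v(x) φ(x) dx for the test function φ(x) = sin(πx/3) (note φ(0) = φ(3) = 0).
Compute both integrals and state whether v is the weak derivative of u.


LHS = -12/π, RHS = -36/π. No, v is not the weak derivative of u.

u(x) = 2*x, classical derivative u'(x) = 2.
φ(x) = sin(πx/3), so φ'(x) = π*cos(π*x/3)/3.
Note φ(0) = φ(3) = 0, so the boundary term u·φ vanishes.
LHS = ∫_0^3 u(x) φ'(x) dx = ∫_0^3 (2*π*x*cos(π*x/3)/3) dx. Term by term:
  ∫_0^3 2*π*x*cos(π*x/3)/3 dx = -12/π.
So LHS = -12/π.
∫_0^3 v(x) φ(x) dx = ∫_0^3 (6*sin(π*x/3)) dx. Term by term:
  ∫_0^3 6*sin(π*x/3) dx = 36/π.
So RHS = -∫_0^3 v(x) φ(x) dx = -36/π.
LHS − RHS = 24/π ≠ 0, so the identity fails.
(For a valid weak derivative the identity must hold for EVERY test function, in particular this one. The failure shows v is NOT the weak derivative of u.)
Correct weak derivative would be u'(x) = 2.


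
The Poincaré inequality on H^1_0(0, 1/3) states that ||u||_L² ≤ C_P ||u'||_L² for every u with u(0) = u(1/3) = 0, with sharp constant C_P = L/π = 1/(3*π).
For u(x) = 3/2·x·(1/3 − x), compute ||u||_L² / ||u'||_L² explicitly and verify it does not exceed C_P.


||u||_L² / ||u'||_L² = sqrt(10)/30 < C_P = 1/(3*π).

u(x) = 3/2·x·(1/3 − x), so u'(x) = 1/2 - 3*x.
u(x) = 3/2·x·(1/3 − x) vanishes at x = 0 and x = 1/3, so u ∈ H^1_0(0, 1/3). Differentiate via the product rule and integrate the resulting polynomials term by term.
  ∫_0^1/3 u² dx = ∫_0^1/3 (9*x^4/4 - 3*x^3/2 + x^2/4) dx. Term by term:
    ∫_0^1/3 9*x^4/4 dx = 1/540;  ∫_0^1/3 -3*x^3/2 dx = -1/216;  ∫_0^1/3 x^2/4 dx = 1/324.
  Sum: 1/540 − 1/216 + 1/324 = 1/3240.
  ∫_0^1/3 (u')² dx = ∫_0^1/3 (9*x^2 - 3*x + 1/4) dx. Term by term:
    ∫_0^1/3 9*x^2 dx = 1/9;  ∫_0^1/3 -3*x dx = -1/6;  ∫_0^1/3 1/4 dx = 1/12.
  Sum: 1/9 − 1/6 + 1/12 = 1/36.
∫_0^1/3 u² dx = 1/3240, so ||u||_L² = sqrt(10)/180.
∫_0^1/3 (u')² dx = 1/36, so ||u'||_L² = 1/6.
Ratio ||u||_L² / ||u'||_L² = sqrt(10)/30.
Sharp Poincaré constant on H^1_0(0, 1/3) is C_P = L/π = 1/(3*π), achieved by sin(3*π·x).
A polynomial bump cannot attain the sharp Poincaré constant (only the first sine eigenfunction does), so the ratio is strictly less than C_P, consistent with ||u||_L² ≤ C_P ||u'||_L².


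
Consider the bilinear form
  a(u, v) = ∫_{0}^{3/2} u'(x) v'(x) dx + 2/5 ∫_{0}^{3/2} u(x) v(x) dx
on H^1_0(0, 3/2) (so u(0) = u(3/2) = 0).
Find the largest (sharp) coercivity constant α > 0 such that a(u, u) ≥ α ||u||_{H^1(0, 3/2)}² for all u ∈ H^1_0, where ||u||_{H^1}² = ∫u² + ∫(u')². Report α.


α = 2*(9 + 10*π^2)/(5*(9 + 4*π^2))

Coercivity of a(·,·) on H^1_0(0, 3/2) means a(u, u) ≥ α ||u||_{H^1}² for every u ∈ H^1_0.
The interval has length L = 3/2, and Poincaré/coercivity depend only on L. Here a(u, u) = ∫(u')² + (2/5)·∫u².
Here 0 < c = 2/5 < 1. The condition a(u,u) ≥ α||u||_{H^1}² reads (1−α)∫(u')² ≥ (α−c)∫u². Any admissible α is ≤ 1 (rapidly oscillating u have ∫u²/∫(u')² → 0), and α = 1 would force 0 ≥ (1−c)∫u², impossible since c < 1; so 1−α > 0. By the sharp Poincaré inequality on H^1_0 of an interval of length L, ∫(u')² ≥ (π/L)²∫u² with equality for the first sine mode sin(π(x−x₀)/L) (x₀ the left endpoint), so the inequality holds for all u iff (1−α)(π/L)² ≥ α − c, i.e. α ≤ ((π/L)² + c)/((π/L)² + 1) = (1 + c(L/π)²)/(1 + (L/π)²). With (π/L)² = 4*π^2/9 and c = 2/5, the largest admissible constant is α = ((π/L)² + c)/((π/L)² + 1).
Simplifying, α = 2*(9 + 10*π^2)/(5*(9 + 4*π^2)).


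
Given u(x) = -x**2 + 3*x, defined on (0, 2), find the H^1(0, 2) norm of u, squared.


||u||_{H^1}^2 = 166/15

The H^1 norm (squared) on an interval (0, L) is
  ||u||_{H^1}^2 = ∫_0^L u(x)^2 dx + ∫_0^L u'(x)^2 dx.
Compute u'(x) = 3 - 2*x.
Then u(x)^2 = x**4 - 6*x**3 + 9*x**2 and u'(x)^2 = 4*x**2 - 12*x + 9.
Integrate each monomial from 0 to 2 using ∫_0^2 c·x^n dx = c·2^(n+1)/(n+1):
  ∫_0^2 u(x)^2 dx = ∫_0^2 (x^4 - 6*x^3 + 9*x^2) dx. Term by term:
    ∫_0^2 x^4 dx = 32/5;  ∫_0^2 -6*x^3 dx = -24;  ∫_0^2 9*x^2 dx = 24.
  Sum: 32/5 − 24 + 24 = 32/5.
  ∫_0^2 u'(x)^2 dx = ∫_0^2 (4*x^2 - 12*x + 9) dx. Term by term:
    ∫_0^2 4*x^2 dx = 32/3;  ∫_0^2 -12*x dx = -24;  ∫_0^2 9 dx = 18.
  Sum: 32/3 − 24 + 18 = 14/3.
Adding: ||u||_{H^1}^2 = 32/5 + 14/3 = 166/15.


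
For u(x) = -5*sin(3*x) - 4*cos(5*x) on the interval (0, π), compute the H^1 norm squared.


||u||_{H^1(0,π)}^2 = 333*π

u'(x) = 20*sin(5*x) - 15*cos(3*x).
Expand u² and (u')² and integrate term by term on (0, π), using: for integers n ≥ 1, ∫_0^π sin²(nx) dx = ∫_0^π cos²(nx) dx = π/2; for n ≠ n', ∫_0^π sin(nx)sin(n'x) dx = ∫_0^π cos(nx)cos(n'x) dx = 0; and by product-to-sum, ∫_0^π sin(nx)cos(n'x) dx = ½∫_0^π [sin((n+n')x) + sin((n−n')x)] dx, which is 0 when n+n' is even and 2n/(n²−n'²) when n+n' is odd (it need not vanish on (0, π)).
  u² squared terms: (-5)²·∫sin(3x)² dx = 25·π/2 = 25*π/2;  (-4)²·∫cos(5x)² dx = 16·π/2 = 8*π.
  u² cross terms: 2·(-5)·(-4)·∫sin(3x)·cos(5x) dx = 40·(0) = 0.
  So ∫_0^π u² dx = 25*π/2 + 8*π + 0 = 41*π/2.
  (u')² squared terms: (-15)²·∫cos(3x)² dx = 225·π/2 = 225*π/2;  (20)²·∫sin(5x)² dx = 400·π/2 = 200*π.
  (u')² cross terms: 2·(-15)·(20)·∫cos(3x)·sin(5x) dx = -600·(0) = 0.
  So ∫_0^π (u')² dx = 225*π/2 + 200*π + 0 = 625*π/2.
||u||_{H^1}^2 = (41*π/2) + (625*π/2) = 333*π.


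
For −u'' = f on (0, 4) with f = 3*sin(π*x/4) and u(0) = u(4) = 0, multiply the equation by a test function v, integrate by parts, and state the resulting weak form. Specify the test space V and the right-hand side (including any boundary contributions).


V = H^1_0(0, 4) (so v(0) = v(4) = 0); weak form: ∫_0^4 u'v' dx = ∫_0^4 (3*sin(π*x/4)) v dx for all v ∈ V.

Multiply both sides by a test function v and integrate from 0 to 4:
  ∫_0^4 −u''(x) v(x) dx = ∫_0^4 f(x) v(x) dx.
Integrate the LHS by parts once:
  ∫_0^4 −u'' v dx = −[u'(x) v(x)]_0^4 + ∫_0^4 u'(x) v'(x) dx.
Thus ∫_0^4 u'(x) v'(x) dx = ∫_0^4 f(x) v(x) dx + [u'(x) v(x)]_0^4.
Choose V so that boundary terms are either known or forced to vanish.
u is Dirichlet: u(0) = u(4) = 0. Let V = H^1_0(0, 4); then v(0) = v(4) = 0, and [u' v]_0^4 = 0.
Weak formulation: find u (satisfying any essential BC) such that ∫_0^4 u'(x) v'(x) dx = ∫_0^4 f v dx for all v ∈ V.
Substituting f(x) = 3*sin(π*x/4), the right-hand side is ∫_0^4 (3*sin(π*x/4)) v dx.


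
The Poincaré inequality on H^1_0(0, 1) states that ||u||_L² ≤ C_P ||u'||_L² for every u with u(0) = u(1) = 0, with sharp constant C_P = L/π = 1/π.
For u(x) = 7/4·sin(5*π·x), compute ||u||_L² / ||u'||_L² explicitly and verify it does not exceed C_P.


||u||_L² / ||u'||_L² = 1/(5*π) < C_P = 1/π.

u(x) = 7/4·sin(5*π·x), so u'(x) = 35*π*cos(5*π*x)/4.
Writing u(x) = A·sin(kπx/L) with A = 7/4 and k = 5, use ∫_0^L sin²(kπx/L) dx = L/2 and ∫_0^L cos²(kπx/L) dx = L/2.
u² = 49/16·sin²(5*π·x) and (u')² = 1225*π^2/16·cos²(5*π·x), and each of sin², cos² integrates to L/2 = 1/2 over (0, 1).
∫_0^1 u² dx = 49/32, so ||u||_L² = 7*sqrt(2)/8.
∫_0^1 (u')² dx = 1225*π^2/32, so ||u'||_L² = 35*sqrt(2)*π/8.
Ratio ||u||_L² / ||u'||_L² = 1/(5*π).
Sharp Poincaré constant on H^1_0(0, 1) is C_P = L/π = 1/π, achieved by sin(π·x).
This is the k = 5 harmonic; the ratio L/(kπ) is strictly less than C_P = L/π, consistent with the sharp inequality ||u||_L² ≤ C_P ||u'||_L².


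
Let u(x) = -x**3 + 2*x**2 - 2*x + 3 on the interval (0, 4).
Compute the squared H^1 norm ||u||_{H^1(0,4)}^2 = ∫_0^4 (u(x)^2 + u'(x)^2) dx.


||u||_{H^1}^2 = 49916/35

The H^1 norm (squared) on an interval (0, L) is
  ||u||_{H^1}^2 = ∫_0^L u(x)^2 dx + ∫_0^L u'(x)^2 dx.
Compute u'(x) = -3*x**2 + 4*x - 2.
Then u(x)^2 = x**6 - 4*x**5 + 8*x**4 - 14*x**3 + 16*x**2 - 12*x + 9 and u'(x)^2 = 9*x**4 - 24*x**3 + 28*x**2 - 16*x + 4.
Integrate each monomial from 0 to 4 using ∫_0^4 c·x^n dx = c·4^(n+1)/(n+1):
  ∫_0^4 u(x)^2 dx = ∫_0^4 (x^6 - 4*x^5 + 8*x^4 - 14*x^3 + 16*x^2 - 12*x + 9) dx. Term by term:
    ∫_0^4 x^6 dx = 16384/7;  ∫_0^4 -4*x^5 dx = -8192/3;  ∫_0^4 8*x^4 dx = 8192/5;
    ∫_0^4 -14*x^3 dx = -896;  ∫_0^4 16*x^2 dx = 1024/3;  ∫_0^4 -12*x dx = -96;
    ∫_0^4 9 dx = 36.
  Sum: 16384/7 − 8192/3 + 8192/5 − 896 + 1024/3 − 96 + 36 = 66532/105.
  ∫_0^4 u'(x)^2 dx = ∫_0^4 (9*x^4 - 24*x^3 + 28*x^2 - 16*x + 4) dx. Term by term:
    ∫_0^4 9*x^4 dx = 9216/5;  ∫_0^4 -24*x^3 dx = -1536;  ∫_0^4 28*x^2 dx = 1792/3;
    ∫_0^4 -16*x dx = -128;  ∫_0^4 4 dx = 16.
  Sum: 9216/5 − 1536 + 1792/3 − 128 + 16 = 11888/15.
Adding: ||u||_{H^1}^2 = 66532/105 + 11888/15 = 49916/35.


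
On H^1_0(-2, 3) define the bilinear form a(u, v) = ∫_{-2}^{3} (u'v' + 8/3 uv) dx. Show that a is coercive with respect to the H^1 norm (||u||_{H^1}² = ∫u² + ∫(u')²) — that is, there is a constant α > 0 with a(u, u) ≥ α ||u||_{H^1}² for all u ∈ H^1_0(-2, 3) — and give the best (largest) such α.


α = 1

Coercivity of a(·,·) on H^1_0(-2, 3) means a(u, u) ≥ α ||u||_{H^1}² for every u ∈ H^1_0.
The interval has length L = 5, and Poincaré/coercivity depend only on L. Here a(u, u) = ∫(u')² + (8/3)·∫u².
Here c = 8/3 ≥ 1, so a(u,u) = ∫(u')² + c∫u² ≥ ∫(u')² + ∫u² = ||u||_{H^1}², i.e. α = 1 works. No larger α is possible: a(u,u) ≥ α||u||_{H^1}² means (1−α)∫(u')² ≥ (α−c)∫u², and for the modes u_n = sin(nπ(x−x₀)/L) (x₀ the left endpoint) one has ∫u_n²/∫(u_n')² = (L/(nπ))² → 0, so a(u_n,u_n)/||u_n||_{H^1}² → 1. Hence the optimal constant is α = 1.
Therefore α = 1.


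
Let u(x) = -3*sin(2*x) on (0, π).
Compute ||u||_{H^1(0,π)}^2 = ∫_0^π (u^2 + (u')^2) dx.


||u||_{H^1(0,π)}^2 = 45*π/2

u'(x) = -6*cos(2*x).
Expand u² and (u')² and integrate term by term on (0, π), using: for integers n ≥ 1, ∫_0^π sin²(nx) dx = ∫_0^π cos²(nx) dx = π/2; for n ≠ n', ∫_0^π sin(nx)sin(n'x) dx = ∫_0^π cos(nx)cos(n'x) dx = 0; and by product-to-sum, ∫_0^π sin(nx)cos(n'x) dx = ½∫_0^π [sin((n+n')x) + sin((n−n')x)] dx, which is 0 when n+n' is even and 2n/(n²−n'²) when n+n' is odd (it need not vanish on (0, π)).
  u² squared terms: (-3)²·∫sin(2x)² dx = 9·π/2 = 9*π/2.
  So ∫_0^π u² dx = 9*π/2.
  (u')² squared terms: (-6)²·∫cos(2x)² dx = 36·π/2 = 18*π.
  So ∫_0^π (u')² dx = 18*π.
||u||_{H^1}^2 = (9*π/2) + (18*π) = 45*π/2.


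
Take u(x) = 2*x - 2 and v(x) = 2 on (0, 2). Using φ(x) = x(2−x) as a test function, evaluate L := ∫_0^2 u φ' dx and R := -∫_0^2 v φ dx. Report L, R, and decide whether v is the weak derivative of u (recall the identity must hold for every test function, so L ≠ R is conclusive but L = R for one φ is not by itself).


LHS = -8/3, RHS = -8/3. Yes, v = u' weakly.

u(x) = 2*x - 2, classical derivative u'(x) = 2.
φ(x) = x(2−x), so φ'(x) = 2 - 2*x.
Note φ(0) = φ(2) = 0, so the boundary term u·φ vanishes.
LHS = ∫_0^2 u(x) φ'(x) dx = ∫_0^2 (-4*x^2 + 8*x - 4) dx. Term by term:
  ∫_0^2 -4*x^2 dx = -32/3;  ∫_0^2 8*x dx = 16;  ∫_0^2 -4 dx = -8.
Sum: -32/3 + 16 − 8 = -8/3.
So LHS = -8/3.
∫_0^2 v(x) φ(x) dx = ∫_0^2 (-2*x^2 + 4*x) dx. Term by term:
  ∫_0^2 -2*x^2 dx = -16/3;  ∫_0^2 4*x dx = 8.
Sum: -16/3 + 8 = 8/3.
So RHS = -∫_0^2 v(x) φ(x) dx = -8/3.
LHS = RHS, so the identity holds for this test φ.
Moreover u is smooth here and v(x) = u'(x) = 2 pointwise, so the identity holds for every test function. Hence v is the weak derivative of u.


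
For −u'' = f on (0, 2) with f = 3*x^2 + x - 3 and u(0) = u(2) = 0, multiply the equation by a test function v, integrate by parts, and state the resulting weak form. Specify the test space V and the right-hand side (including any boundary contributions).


V = H^1_0(0, 2) (so v(0) = v(2) = 0); weak form: ∫_0^2 u'v' dx = ∫_0^2 (3*x^2 + x - 3) v dx for all v ∈ V.

Multiply both sides by a test function v and integrate from 0 to 2:
  ∫_0^2 −u''(x) v(x) dx = ∫_0^2 f(x) v(x) dx.
Integrate the LHS by parts once:
  ∫_0^2 −u'' v dx = −[u'(x) v(x)]_0^2 + ∫_0^2 u'(x) v'(x) dx.
Thus ∫_0^2 u'(x) v'(x) dx = ∫_0^2 f(x) v(x) dx + [u'(x) v(x)]_0^2.
Choose V so that boundary terms are either known or forced to vanish.
u is Dirichlet: u(0) = u(2) = 0. Let V = H^1_0(0, 2); then v(0) = v(2) = 0, and [u' v]_0^2 = 0.
Weak formulation: find u (satisfying any essential BC) such that ∫_0^2 u'(x) v'(x) dx = ∫_0^2 f v dx for all v ∈ V.
Substituting f(x) = 3*x^2 + x - 3, the right-hand side is ∫_0^2 (3*x^2 + x - 3) v dx.


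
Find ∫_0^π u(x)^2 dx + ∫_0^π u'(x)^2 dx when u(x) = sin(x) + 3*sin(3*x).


||u||_{H^1(0,π)}^2 = 46*π

u'(x) = cos(x) + 9*cos(3*x).
Expand u² and (u')² and integrate term by term on (0, π), using: for integers n ≥ 1, ∫_0^π sin²(nx) dx = ∫_0^π cos²(nx) dx = π/2; for n ≠ n', ∫_0^π sin(nx)sin(n'x) dx = ∫_0^π cos(nx)cos(n'x) dx = 0; and by product-to-sum, ∫_0^π sin(nx)cos(n'x) dx = ½∫_0^π [sin((n+n')x) + sin((n−n')x)] dx, which is 0 when n+n' is even and 2n/(n²−n'²) when n+n' is odd (it need not vanish on (0, π)).
  u² squared terms: (3)²·∫sin(3x)² dx = 9·π/2 = 9*π/2;  (1)²·∫sin(x)² dx = 1·π/2 = π/2.
  u² cross terms: 2·(3)·(1)·∫sin(3x)·sin(x) dx = 6·(0) = 0.
  So ∫_0^π u² dx = 9*π/2 + π/2 + 0 = 5*π.
  (u')² squared terms: (9)²·∫cos(3x)² dx = 81·π/2 = 81*π/2;  (1)²·∫cos(x)² dx = 1·π/2 = π/2.
  (u')² cross terms: 2·(9)·(1)·∫cos(3x)·cos(x) dx = 18·(0) = 0.
  So ∫_0^π (u')² dx = 81*π/2 + π/2 + 0 = 41*π.
||u||_{H^1}^2 = (5*π) + (41*π) = 46*π.


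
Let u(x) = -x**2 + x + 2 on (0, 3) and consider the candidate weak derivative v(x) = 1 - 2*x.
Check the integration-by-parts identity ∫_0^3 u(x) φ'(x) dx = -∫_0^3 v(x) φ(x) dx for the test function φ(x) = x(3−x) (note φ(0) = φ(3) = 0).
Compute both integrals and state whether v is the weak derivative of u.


LHS = 9, RHS = 9. Yes, v = u' weakly.

u(x) = -x**2 + x + 2, classical derivative u'(x) = 1 - 2*x.
φ(x) = x(3−x), so φ'(x) = 3 - 2*x.
Note φ(0) = φ(3) = 0, so the boundary term u·φ vanishes.
LHS = ∫_0^3 u(x) φ'(x) dx = ∫_0^3 (2*x^3 - 5*x^2 - x + 6) dx. Term by term:
  ∫_0^3 2*x^3 dx = 81/2;  ∫_0^3 -5*x^2 dx = -45;  ∫_0^3 -x dx = -9/2;
  ∫_0^3 6 dx = 18.
Sum: 81/2 − 45 − 9/2 + 18 = 9.
So LHS = 9.
∫_0^3 v(x) φ(x) dx = ∫_0^3 (2*x^3 - 7*x^2 + 3*x) dx. Term by term:
  ∫_0^3 2*x^3 dx = 81/2;  ∫_0^3 -7*x^2 dx = -63;  ∫_0^3 3*x dx = 27/2.
Sum: 81/2 − 63 + 27/2 = -9.
So RHS = -∫_0^3 v(x) φ(x) dx = 9.
LHS = RHS, so the identity holds for this test φ.
Moreover u is smooth here and v(x) = u'(x) = 1 - 2*x pointwise, so the identity holds for every test function. Hence v is the weak derivative of u.
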